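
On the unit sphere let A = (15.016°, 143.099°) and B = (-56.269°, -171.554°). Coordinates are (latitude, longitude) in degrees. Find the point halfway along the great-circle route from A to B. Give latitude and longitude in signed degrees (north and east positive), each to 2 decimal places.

The central angle between A and B is δ = 1.4086 rad.
With f = 0.5, the slerp weights are sin((1−f)δ)/sin δ = 0.6561 and sin(fδ)/sin δ = 0.6561.
Weighted sum of the unit vectors: (0.6561)·(-0.7724,0.5799,0.2591) + (0.6561)·(-0.5493,-0.0816,-0.8317) = (-0.8672, 0.3270, -0.3757).
Converting back: φ = atan2(z, √(x²+y²)) = -22.07°, λ = atan2(y, x) = 159.34°.

-22.07°, 159.34°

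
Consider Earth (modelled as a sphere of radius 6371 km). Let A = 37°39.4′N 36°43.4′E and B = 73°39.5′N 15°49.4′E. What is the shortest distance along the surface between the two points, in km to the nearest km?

4159 km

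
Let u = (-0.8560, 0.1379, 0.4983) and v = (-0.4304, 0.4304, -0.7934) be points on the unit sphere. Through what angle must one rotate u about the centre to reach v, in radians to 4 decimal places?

1.5384 rad

u·v = 0.0324; |u| = 1.0000, |v| = 1.0000.
cos θ = (u·v)/(|u||v|) = 0.0324, so θ = 1.5384 rad.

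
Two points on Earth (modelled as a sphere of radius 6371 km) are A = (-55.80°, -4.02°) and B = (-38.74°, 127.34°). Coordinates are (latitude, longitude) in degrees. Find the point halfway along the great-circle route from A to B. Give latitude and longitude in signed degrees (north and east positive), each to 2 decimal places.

The central angle between A and B is δ = 1.3409 rad.
With f = 0.5, the slerp weights are sin((1−f)δ)/sin δ = 0.6381 and sin(fδ)/sin δ = 0.6381.
Weighted sum of the unit vectors: (0.6381)·(0.5607,-0.0394,-0.8271) + (0.6381)·(-0.4731,0.6201,-0.6258) = (0.0559, 0.3706, -0.9271).
Converting back: φ = atan2(z, √(x²+y²)) = -67.99°, λ = atan2(y, x) = 81.42°.

-67.99°, 81.42°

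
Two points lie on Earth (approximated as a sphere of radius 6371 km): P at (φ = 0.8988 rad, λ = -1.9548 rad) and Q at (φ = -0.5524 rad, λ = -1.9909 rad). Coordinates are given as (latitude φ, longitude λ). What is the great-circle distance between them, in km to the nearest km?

Let φ₁ = 0.8988 rad, φ₂ = -0.5524 rad, and Δλ = -0.0361 rad.
cos c = sin φ₁ sin φ₂ + cos φ₁ cos φ₂ cos Δλ = (0.7826)(-0.5247) + (0.6225)(0.8513)(0.9993) = 0.11897,
so c = arccos(0.11897) = 1.45155 rad.
Distance = R·c = 6371 × 1.4515 ≈ 9248 km.

9248 km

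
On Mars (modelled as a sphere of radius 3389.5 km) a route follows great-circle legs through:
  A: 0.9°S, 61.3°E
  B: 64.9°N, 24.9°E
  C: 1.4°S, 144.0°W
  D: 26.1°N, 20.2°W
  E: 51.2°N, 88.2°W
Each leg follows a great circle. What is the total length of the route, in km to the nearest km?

Leg A→B: central angle 1.2375 rad, distance 4194.5 km.
Leg B→C: central angle 2.0245 rad, distance 6861.9 km.
Leg C→D: central angle 2.1062 rad, distance 7138.9 km.
Leg D→E: central angle 0.9840 rad, distance 3335.4 km.
Total: 4194.5 + 6861.9 + 7138.9 + 3335.4 ≈ 21531 km.

21531 km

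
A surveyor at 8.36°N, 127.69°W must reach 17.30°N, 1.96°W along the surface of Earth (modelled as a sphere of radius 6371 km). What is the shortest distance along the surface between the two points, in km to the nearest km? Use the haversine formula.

Let φ₁ = 0.1459 rad, φ₂ = 0.3019 rad, and Δλ = 2.1944 rad.
Haversine: a = sin²(Δφ/2) + cos φ₁ cos φ₂ sin²(Δλ/2) = 0.0061 + (0.9894)(0.9548)(0.7920) = 0.75419.
Central angle c = 2·arcsin(√a) = 2.10411 rad.
Distance = R·c = 6371 × 2.1041 ≈ 13405 km.

13405 km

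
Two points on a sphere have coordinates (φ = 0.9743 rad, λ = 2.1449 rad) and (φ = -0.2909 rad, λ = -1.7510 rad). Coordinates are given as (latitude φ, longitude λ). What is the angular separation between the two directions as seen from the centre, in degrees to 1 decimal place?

129.0°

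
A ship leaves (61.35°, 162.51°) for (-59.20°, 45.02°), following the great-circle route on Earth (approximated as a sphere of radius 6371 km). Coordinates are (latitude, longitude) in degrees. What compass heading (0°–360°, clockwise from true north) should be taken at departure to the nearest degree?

246°

With φ₁ = 1.0708, φ₂ = -1.0332, Δλ = -2.0506 rad, the forward-azimuth formula gives
θ = atan2( sin Δλ cos φ₂ , cos φ₁ sin φ₂ − sin φ₁ cos φ₂ cos Δλ ) = atan2(-0.4542, -0.2044) = -114.23°.
Adding 360° brings this into [0°, 360°): 246°.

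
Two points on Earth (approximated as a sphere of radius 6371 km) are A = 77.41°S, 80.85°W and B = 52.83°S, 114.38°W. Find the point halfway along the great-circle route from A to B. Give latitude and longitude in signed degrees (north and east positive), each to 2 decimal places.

-65.85°, -105.67°

The central angle between A and B is δ = 0.4790 rad.
With f = 0.5, the slerp weights are sin((1−f)δ)/sin δ = 0.5147 and sin(fδ)/sin δ = 0.5147.
Weighted sum of the unit vectors: (0.5147)·(0.0347,-0.2152,-0.9760) + (0.5147)·(-0.2494,-0.5503,-0.7968) = (-0.1105, -0.3940, -0.9124).
Converting back: φ = atan2(z, √(x²+y²)) = -65.85°, λ = atan2(y, x) = -105.67°.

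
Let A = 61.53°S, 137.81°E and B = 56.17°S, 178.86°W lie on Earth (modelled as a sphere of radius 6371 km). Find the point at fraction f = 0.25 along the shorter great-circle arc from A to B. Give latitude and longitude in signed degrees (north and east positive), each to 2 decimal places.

The central angle between A and B is δ = 0.3942 rad.
With f = 0.25, the slerp weights are sin((1−f)δ)/sin δ = 0.7586 and sin(fδ)/sin δ = 0.2562.
Weighted sum of the unit vectors: (0.7586)·(-0.3532,0.3201,-0.8791) + (0.2562)·(-0.5566,-0.0111,-0.8307) = (-0.4105, 0.2400, -0.8797).
Converting back: φ = atan2(z, √(x²+y²)) = -61.60°, λ = atan2(y, x) = 149.69°.

-61.60°, 149.69°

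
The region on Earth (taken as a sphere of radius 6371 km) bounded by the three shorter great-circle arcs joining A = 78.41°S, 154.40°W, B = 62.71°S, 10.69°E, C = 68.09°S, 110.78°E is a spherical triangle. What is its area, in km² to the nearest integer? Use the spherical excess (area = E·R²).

5902660 km²

Side lengths (central angles): a = 0.6526, b = 0.4451, c = 0.6736 rad; semiperimeter s = 0.8857.
By l'Huilier's theorem, tan(E/4) = √[tan(s/2) tan((s−a)/2) tan((s−b)/2) tan((s−c)/2)], giving spherical excess E = 0.1454 rad.
Area = E·R² = 0.1454 × (6371)² ≈ 5902660 km².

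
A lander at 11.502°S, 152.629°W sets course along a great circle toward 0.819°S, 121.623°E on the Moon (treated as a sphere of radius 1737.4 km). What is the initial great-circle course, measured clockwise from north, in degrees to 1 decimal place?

270.0°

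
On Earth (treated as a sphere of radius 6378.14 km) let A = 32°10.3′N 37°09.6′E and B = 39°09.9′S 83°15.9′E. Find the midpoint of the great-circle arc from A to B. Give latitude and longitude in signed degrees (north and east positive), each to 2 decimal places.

-3.80°, 59.14°

Central angle δ = 1.4518 rad. Interpolating on the sphere with fraction f = 0.5:
P = [sin((1−f)δ)·A + sin(fδ)·B] / sin δ = 0.6685·A + 0.6685·B in Cartesian coordinates,
giving P = (0.5118, 0.8566, -0.0662), i.e. latitude -3.80°, longitude 59.14°.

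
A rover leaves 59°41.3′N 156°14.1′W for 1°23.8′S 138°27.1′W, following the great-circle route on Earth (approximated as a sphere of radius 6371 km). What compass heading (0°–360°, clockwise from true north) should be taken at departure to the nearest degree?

Δλ = 17.783° = 0.3104 rad.
y = sin Δλ · cos φ₂ = (0.3054)(0.9997) = 0.3053
x = cos φ₁ sin φ₂ − sin φ₁ cos φ₂ cos Δλ = (0.5047)(-0.0244) − (0.8633)(0.9997)(0.9522) = -0.8341
θ = atan2(y, x) = 159.89°, so the bearing is 160°.

160°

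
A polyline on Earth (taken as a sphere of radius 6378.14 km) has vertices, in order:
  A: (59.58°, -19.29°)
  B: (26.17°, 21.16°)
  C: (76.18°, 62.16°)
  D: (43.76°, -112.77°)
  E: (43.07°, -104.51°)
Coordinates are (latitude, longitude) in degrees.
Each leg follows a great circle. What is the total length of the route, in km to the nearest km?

18182 km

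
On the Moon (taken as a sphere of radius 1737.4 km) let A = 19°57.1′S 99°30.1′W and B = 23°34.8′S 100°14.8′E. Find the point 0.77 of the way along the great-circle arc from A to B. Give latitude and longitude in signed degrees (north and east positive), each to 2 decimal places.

The central angle between A and B is δ = 2.3108 rad.
With f = 0.77, the slerp weights are sin((1−f)δ)/sin δ = 0.6863 and sin(fδ)/sin δ = 1.3249.
Weighted sum of the unit vectors: (0.6863)·(-0.1552,-0.9271,-0.3412) + (1.3249)·(-0.1630,0.9019,-0.4000) = (-0.3225, 0.5586, -0.7642).
Converting back: φ = atan2(z, √(x²+y²)) = -49.83°, λ = atan2(y, x) = 120.00°.

-49.83°, 120.00°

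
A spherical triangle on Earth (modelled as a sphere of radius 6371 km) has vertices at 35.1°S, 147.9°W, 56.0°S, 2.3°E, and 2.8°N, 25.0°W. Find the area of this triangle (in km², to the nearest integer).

Side lengths (central angles): a = 1.0975, b = 2.0623, c = 1.4910 rad; semiperimeter s = 2.3254.
By l'Huilier's theorem, tan(E/4) = √[tan(s/2) tan((s−a)/2) tan((s−b)/2) tan((s−c)/2)], giving spherical excess E = 1.1995 rad.
Area = E·R² = 1.1995 × (6371)² ≈ 48686851 km².

48686851 km²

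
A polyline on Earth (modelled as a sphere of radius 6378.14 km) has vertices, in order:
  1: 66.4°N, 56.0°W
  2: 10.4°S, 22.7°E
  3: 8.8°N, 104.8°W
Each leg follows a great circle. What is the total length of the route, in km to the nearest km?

24861 km

Leg 1→2: central angle 1.6592 rad, distance 10582.4 km.
Leg 2→3: central angle 2.2387 rad, distance 14278.6 km.
Total: 10582.4 + 14278.6 ≈ 24861 km.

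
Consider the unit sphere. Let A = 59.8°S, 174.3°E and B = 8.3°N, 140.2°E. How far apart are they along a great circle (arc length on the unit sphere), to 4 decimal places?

In radians: φ₁ = -1.0437, φ₂ = 0.1449, Δλ = -34.100° = -0.5952 rad.
cos c = sin φ₁ sin φ₂ + cos φ₁ cos φ₂ cos Δλ = (-0.8643)(0.1444) + (0.5030)(0.9895)(0.8281) = 0.28740,
so c = arccos(0.28740) = 1.27928 rad.
On the unit sphere the arc length equals the central angle: 1.2793.

1.2793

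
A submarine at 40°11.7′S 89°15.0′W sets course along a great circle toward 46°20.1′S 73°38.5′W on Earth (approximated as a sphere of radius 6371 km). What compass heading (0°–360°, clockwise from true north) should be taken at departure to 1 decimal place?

123.6°

With φ₁ = -0.7015, φ₂ = -0.8087, Δλ = 0.2724 rad, the forward-azimuth formula gives
θ = atan2( sin Δλ cos φ₂ , cos φ₁ sin φ₂ − sin φ₁ cos φ₂ cos Δλ ) = atan2(0.1858, -0.1234) = 123.59°.
So the initial bearing is 123.6°.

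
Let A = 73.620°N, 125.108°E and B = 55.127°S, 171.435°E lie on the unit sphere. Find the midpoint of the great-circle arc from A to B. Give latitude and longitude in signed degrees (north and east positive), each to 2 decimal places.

The central angle between A and B is δ = 2.3128 rad.
With f = 0.5, the slerp weights are sin((1−f)δ)/sin δ = 1.2418 and sin(fδ)/sin δ = 1.2418.
Weighted sum of the unit vectors: (1.2418)·(-0.1622,0.2307,0.9594) + (1.2418)·(-0.5654,0.0852,-0.8204) = (-0.9035, 0.3922, 0.1726).
Converting back: φ = atan2(z, √(x²+y²)) = 9.94°, λ = atan2(y, x) = 156.53°.

9.94°, 156.53°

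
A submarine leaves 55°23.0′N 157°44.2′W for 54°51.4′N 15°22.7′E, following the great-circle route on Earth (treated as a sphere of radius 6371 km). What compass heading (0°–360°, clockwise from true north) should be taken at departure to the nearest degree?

4°

With φ₁ = 0.9666, φ₂ = 0.9574, Δλ = 3.0214 rad, the forward-azimuth formula gives
θ = atan2( sin Δλ cos φ₂ , cos φ₁ sin φ₂ − sin φ₁ cos φ₂ cos Δλ ) = atan2(0.0690, 0.9348) = 4.22°.
So the initial bearing is 4°.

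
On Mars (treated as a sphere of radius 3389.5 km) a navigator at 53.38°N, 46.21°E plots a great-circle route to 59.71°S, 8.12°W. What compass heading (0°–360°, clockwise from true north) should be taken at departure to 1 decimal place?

208.6°

With φ₁ = 0.9317, φ₂ = -1.0421, Δλ = -0.9482 rad, the forward-azimuth formula gives
θ = atan2( sin Δλ cos φ₂ , cos φ₁ sin φ₂ − sin φ₁ cos φ₂ cos Δλ ) = atan2(-0.4098, -0.7511) = -151.39°.
Adding 360° brings this into [0°, 360°): 208.6°.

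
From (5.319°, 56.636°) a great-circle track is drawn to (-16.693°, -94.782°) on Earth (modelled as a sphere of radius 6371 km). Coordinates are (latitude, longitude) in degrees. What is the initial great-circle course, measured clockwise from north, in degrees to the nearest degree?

246°

With φ₁ = 0.0928, φ₂ = -0.2913, Δλ = -2.6427 rad, the forward-azimuth formula gives
θ = atan2( sin Δλ cos φ₂ , cos φ₁ sin φ₂ − sin φ₁ cos φ₂ cos Δλ ) = atan2(-0.4583, -0.2080) = -114.42°.
Adding 360° brings this into [0°, 360°): 246°.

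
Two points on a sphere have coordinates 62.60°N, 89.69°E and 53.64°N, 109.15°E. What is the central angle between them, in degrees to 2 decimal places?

With latitudes φ₁ = 62.600°, φ₂ = 53.640° and longitude difference Δλ = 19.460°:
Haversine: a = sin²(Δφ/2) + cos φ₁ cos φ₂ sin²(Δλ/2) = 0.0061 + (0.4602)(0.5929)(0.0286) = 0.01389.
Central angle c = 2·arcsin(√a) = 0.23630 rad.
So the angular separation is 13.54°.

13.54°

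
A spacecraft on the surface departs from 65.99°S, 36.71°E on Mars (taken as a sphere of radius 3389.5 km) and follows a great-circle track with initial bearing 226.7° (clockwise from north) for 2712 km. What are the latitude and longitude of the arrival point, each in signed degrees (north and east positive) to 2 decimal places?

Angular distance δ = d/R = 2712/3389.5 = 0.80012 rad; initial bearing θ = 3.9567 rad.
sin φ₂ = sin φ₁ cos δ + cos φ₁ sin δ cos θ = (-0.9135)(0.6966) + (0.4069)(0.7174)(-0.6858) = -0.8366, so φ₂ = -56.78°.
Δλ = atan2(sin θ sin δ cos φ₁, cos δ − sin φ₁ sin φ₂) = atan2(-0.2125, -0.0675) = -107.637°.
λ₂ = 36.710° − 107.637° = -70.93°.

-56.78°, -70.93°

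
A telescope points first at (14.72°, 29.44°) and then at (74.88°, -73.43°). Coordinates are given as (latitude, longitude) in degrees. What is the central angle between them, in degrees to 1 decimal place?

79.1°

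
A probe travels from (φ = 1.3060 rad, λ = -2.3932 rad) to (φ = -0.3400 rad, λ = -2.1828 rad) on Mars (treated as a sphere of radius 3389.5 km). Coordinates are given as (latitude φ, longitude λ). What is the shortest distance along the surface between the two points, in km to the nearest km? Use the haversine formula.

5598 km

With latitudes φ₁ = 74.828°, φ₂ = -19.481° and longitude difference Δλ = 12.055°:
Haversine: a = sin²(Δφ/2) + cos φ₁ cos φ₂ sin²(Δλ/2) = 0.5376 + (0.2617)(0.9428)(0.0110) = 0.54029.
Central angle c = 2·arcsin(√a) = 1.65146 rad.
Distance = R·c = 3389.5 × 1.6515 ≈ 5598 km.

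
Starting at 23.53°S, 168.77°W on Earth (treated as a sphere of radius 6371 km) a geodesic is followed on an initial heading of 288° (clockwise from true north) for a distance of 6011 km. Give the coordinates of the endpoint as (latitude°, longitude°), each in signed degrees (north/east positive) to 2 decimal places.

Angular distance δ = d/R = 6011/6371 = 0.94349 rad; initial bearing θ = 5.0265 rad.
sin φ₂ = sin φ₁ cos δ + cos φ₁ sin δ cos θ = (-0.3992)(0.5870) + (0.9169)(0.8096)(0.3090) = -0.0050, so φ₂ = -0.28°.
Δλ = atan2(sin θ sin δ cos φ₁, cos δ − sin φ₁ sin φ₂) = atan2(-0.7060, 0.5850) = -50.354°.
λ₂ = -168.770° − 50.354° = -219.12° → 140.88° after wrapping to (−180°, 180°].

-0.28°, 140.88°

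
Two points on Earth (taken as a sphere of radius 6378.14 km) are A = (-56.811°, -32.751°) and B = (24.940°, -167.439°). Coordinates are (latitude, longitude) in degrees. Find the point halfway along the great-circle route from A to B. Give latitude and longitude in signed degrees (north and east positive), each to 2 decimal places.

The central angle between A and B is δ = 2.3489 rad.
With f = 0.5, the slerp weights are sin((1−f)δ)/sin δ = 1.2952 and sin(fδ)/sin δ = 1.2952.
Weighted sum of the unit vectors: (1.2952)·(0.4604,-0.2961,-0.8369) + (1.2952)·(-0.8850,-0.1972,0.4217) = (-0.5500, -0.6390, -0.5378).
Converting back: φ = atan2(z, √(x²+y²)) = -32.53°, λ = atan2(y, x) = -130.72°.

-32.53°, -130.72°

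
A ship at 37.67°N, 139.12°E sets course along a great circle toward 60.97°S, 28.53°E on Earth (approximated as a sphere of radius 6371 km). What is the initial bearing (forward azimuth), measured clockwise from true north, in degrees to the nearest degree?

218°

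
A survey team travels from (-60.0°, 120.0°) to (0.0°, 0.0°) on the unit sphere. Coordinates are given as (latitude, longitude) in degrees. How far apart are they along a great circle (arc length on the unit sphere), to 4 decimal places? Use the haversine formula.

1.8235

With latitudes φ₁ = -60.000°, φ₂ = 0.000° and longitude difference Δλ = -120.000°:
Haversine: a = sin²(Δφ/2) + cos φ₁ cos φ₂ sin²(Δλ/2) = 0.2500 + (0.5000)(1.0000)(0.7500) = 0.62500.
Central angle c = 2·arcsin(√a) = 1.82348 rad.
On the unit sphere the arc length equals the central angle: 1.8235.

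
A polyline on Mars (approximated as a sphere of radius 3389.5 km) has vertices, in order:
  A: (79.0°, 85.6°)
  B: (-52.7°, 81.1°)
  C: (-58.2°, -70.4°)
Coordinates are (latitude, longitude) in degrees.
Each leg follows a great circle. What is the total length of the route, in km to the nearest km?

Leg A→B: central angle 2.2991 rad, distance 7792.7 km.
Leg B→C: central angle 1.1643 rad, distance 3946.2 km.
Total: 7792.7 + 3946.2 ≈ 11739 km.

11739 km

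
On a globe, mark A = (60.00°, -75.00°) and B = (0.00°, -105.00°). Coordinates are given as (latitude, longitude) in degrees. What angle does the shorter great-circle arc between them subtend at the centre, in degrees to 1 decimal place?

64.3°

In radians: φ₁ = 1.0472, φ₂ = 0.0000, Δλ = -30.000° = -0.5236 rad.
Haversine: a = sin²(Δφ/2) + cos φ₁ cos φ₂ sin²(Δλ/2) = 0.2500 + (0.5000)(1.0000)(0.0670) = 0.28349.
Central angle c = 2·arcsin(√a) = 1.12296 rad.
So the angular separation is 64.3°.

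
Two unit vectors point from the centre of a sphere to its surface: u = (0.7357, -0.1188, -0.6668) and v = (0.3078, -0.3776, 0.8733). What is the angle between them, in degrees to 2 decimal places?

108.12°

u·v = -0.3110; |u| = 1.0000, |v| = 1.0000.
cos θ = (u·v)/(|u||v|) = -0.3110, so θ = 108.12°.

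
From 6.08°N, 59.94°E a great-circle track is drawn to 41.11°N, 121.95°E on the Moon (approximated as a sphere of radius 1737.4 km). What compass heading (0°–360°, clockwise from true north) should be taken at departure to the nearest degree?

47°

With φ₁ = 0.1061, φ₂ = 0.7175, Δλ = 1.0823 rad, the forward-azimuth formula gives
θ = atan2( sin Δλ cos φ₂ , cos φ₁ sin φ₂ − sin φ₁ cos φ₂ cos Δλ ) = atan2(0.6653, 0.6164) = 47.19°.
So the initial bearing is 47°.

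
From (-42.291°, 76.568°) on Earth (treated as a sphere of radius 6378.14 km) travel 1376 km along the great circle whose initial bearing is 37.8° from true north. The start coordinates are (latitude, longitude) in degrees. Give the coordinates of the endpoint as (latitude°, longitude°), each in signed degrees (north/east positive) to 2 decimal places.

-32.15°, 85.48°

Angular distance δ = d/R = 1376/6378.14 = 0.21574 rad; initial bearing θ = 0.6597 rad.
sin φ₂ = sin φ₁ cos δ + cos φ₁ sin δ cos θ = (-0.6729)(0.9768) + (0.7397)(0.2141)(0.7902) = -0.5322, so φ₂ = -32.15°.
Δλ = atan2(sin θ sin δ cos φ₁, cos δ − sin φ₁ sin φ₂) = atan2(0.0971, 0.6187) = 8.915°.
λ₂ = 76.568° + 8.915° = 85.48°.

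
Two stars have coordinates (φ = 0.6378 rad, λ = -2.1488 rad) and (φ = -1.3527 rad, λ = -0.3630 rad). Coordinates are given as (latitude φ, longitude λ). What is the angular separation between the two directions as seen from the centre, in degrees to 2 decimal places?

With latitudes φ₁ = 36.543°, φ₂ = -77.504° and longitude difference Δλ = 102.319°:
Haversine: a = sin²(Δφ/2) + cos φ₁ cos φ₂ sin²(Δλ/2) = 0.7037 + (0.8034)(0.2164)(0.6067) = 0.80921.
Central angle c = 2·arcsin(√a) = 2.23752 rad.
So the angular separation is 128.20°.

128.20°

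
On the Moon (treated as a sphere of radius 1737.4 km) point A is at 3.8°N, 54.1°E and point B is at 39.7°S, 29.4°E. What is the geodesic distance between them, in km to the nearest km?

1488 km

With latitudes φ₁ = 3.800°, φ₂ = -39.700° and longitude difference Δλ = -24.700°:
Haversine: a = sin²(Δφ/2) + cos φ₁ cos φ₂ sin²(Δλ/2) = 0.1373 + (0.9978)(0.7694)(0.0457) = 0.17243.
Central angle c = 2·arcsin(√a) = 0.85643 rad.
Distance = R·c = 1737.4 × 0.8564 ≈ 1488 km.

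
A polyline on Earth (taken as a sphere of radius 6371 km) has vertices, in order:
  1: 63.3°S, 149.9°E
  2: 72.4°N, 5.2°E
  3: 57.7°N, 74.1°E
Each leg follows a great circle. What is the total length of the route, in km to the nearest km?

21627 km

Leg 1→2: central angle 2.8666 rad, distance 18263.3 km.
Leg 2→3: central angle 0.5279 rad, distance 3363.3 km.
Total: 18263.3 + 3363.3 ≈ 21627 km.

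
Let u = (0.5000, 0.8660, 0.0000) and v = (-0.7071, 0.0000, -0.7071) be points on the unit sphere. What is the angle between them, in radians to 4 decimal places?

u·v = -0.3535; |u| = 1.0000, |v| = 1.0000.
cos θ = (u·v)/(|u||v|) = -0.3536, so θ = 1.9322 rad.

1.9322 rad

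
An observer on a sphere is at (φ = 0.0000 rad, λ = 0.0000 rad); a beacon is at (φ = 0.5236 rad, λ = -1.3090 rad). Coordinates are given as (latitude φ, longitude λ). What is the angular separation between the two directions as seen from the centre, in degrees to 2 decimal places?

With latitudes φ₁ = 0.000°, φ₂ = 30.000° and longitude difference Δλ = -75.000°:
cos c = sin φ₁ sin φ₂ + cos φ₁ cos φ₂ cos Δλ = (0.0000)(0.5000) + (1.0000)(0.8660)(0.2588) = 0.22414,
so c = arccos(0.22414) = 1.34473 rad.
So the angular separation is 77.05°.

77.05°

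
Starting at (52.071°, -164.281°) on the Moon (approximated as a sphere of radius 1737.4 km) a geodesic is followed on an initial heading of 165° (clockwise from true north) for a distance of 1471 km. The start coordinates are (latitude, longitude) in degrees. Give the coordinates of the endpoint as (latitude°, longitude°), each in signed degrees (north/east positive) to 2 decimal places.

4.46°, -153.07°

Angular distance δ = d/R = 1471/1737.4 = 0.84667 rad; initial bearing θ = 2.8798 rad.
sin φ₂ = sin φ₁ cos δ + cos φ₁ sin δ cos θ = (0.7888)(0.6625) + (0.6147)(0.7491)(-0.9659) = 0.0778, so φ₂ = 4.46°.
Δλ = atan2(sin θ sin δ cos φ₁, cos δ − sin φ₁ sin φ₂) = atan2(0.1192, 0.6011) = 11.213°.
λ₂ = -164.281° + 11.213° = -153.07°.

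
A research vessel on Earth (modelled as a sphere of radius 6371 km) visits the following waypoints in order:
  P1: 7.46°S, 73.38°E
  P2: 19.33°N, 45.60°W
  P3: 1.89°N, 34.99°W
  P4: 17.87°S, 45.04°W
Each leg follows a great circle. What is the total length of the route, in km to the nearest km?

18031 km

Leg P1→P2: central angle 2.0901 rad, distance 13316.2 km.
Leg P2→P3: central angle 0.3542 rad, distance 2256.9 km.
Leg P3→P4: central angle 0.3857 rad, distance 2457.5 km.
Total: 13316.2 + 2256.9 + 2457.5 ≈ 18031 km.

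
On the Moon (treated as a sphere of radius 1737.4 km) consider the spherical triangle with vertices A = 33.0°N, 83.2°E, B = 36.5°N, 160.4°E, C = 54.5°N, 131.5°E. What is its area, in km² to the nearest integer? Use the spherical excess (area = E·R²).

377213 km²

Side lengths (central angles): a = 0.4670, b = 0.6961, c = 1.0777 rad; semiperimeter s = 1.1204.
By l'Huilier's theorem, tan(E/4) = √[tan(s/2) tan((s−a)/2) tan((s−b)/2) tan((s−c)/2)], giving spherical excess E = 0.1250 rad.
Area = E·R² = 0.1250 × (1737.4)² ≈ 377213 km².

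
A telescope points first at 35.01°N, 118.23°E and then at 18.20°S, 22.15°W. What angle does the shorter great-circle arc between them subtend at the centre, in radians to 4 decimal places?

2.4631 rad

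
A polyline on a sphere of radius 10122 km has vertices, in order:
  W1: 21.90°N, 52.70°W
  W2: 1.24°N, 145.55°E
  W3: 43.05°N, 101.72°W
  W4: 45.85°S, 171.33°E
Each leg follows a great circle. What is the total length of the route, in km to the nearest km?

66050 km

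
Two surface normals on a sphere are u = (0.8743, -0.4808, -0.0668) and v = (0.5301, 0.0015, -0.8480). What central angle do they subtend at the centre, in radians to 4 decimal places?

u·v = 0.5194; |u| = 1.0000, |v| = 1.0001.
cos θ = (u·v)/(|u||v|) = 0.5194, so θ = 1.0247 rad.

1.0247 rad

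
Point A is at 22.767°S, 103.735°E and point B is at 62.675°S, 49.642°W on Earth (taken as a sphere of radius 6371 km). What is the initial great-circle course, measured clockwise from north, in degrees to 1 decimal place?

Δλ = -153.377° = -2.6769 rad.
y = sin Δλ · cos φ₂ = (-0.4481)(0.4590) = -0.2057
x = cos φ₁ sin φ₂ − sin φ₁ cos φ₂ cos Δλ = (0.9221)(-0.8884) − (-0.3870)(0.4590)(-0.8940) = -0.9780
θ = atan2(y, x) = -168.12°; adding 360° gives 191.9°.

191.9°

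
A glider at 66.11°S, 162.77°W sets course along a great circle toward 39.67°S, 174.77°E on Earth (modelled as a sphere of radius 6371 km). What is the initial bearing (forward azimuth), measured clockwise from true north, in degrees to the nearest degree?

323°

Δλ = -22.460° = -0.3920 rad.
y = sin Δλ · cos φ₂ = (-0.3820)(0.7697) = -0.2941
x = cos φ₁ sin φ₂ − sin φ₁ cos φ₂ cos Δλ = (0.4050)(-0.6384) − (-0.9143)(0.7697)(0.9241) = 0.3919
θ = atan2(y, x) = -36.88°; adding 360° gives 323°.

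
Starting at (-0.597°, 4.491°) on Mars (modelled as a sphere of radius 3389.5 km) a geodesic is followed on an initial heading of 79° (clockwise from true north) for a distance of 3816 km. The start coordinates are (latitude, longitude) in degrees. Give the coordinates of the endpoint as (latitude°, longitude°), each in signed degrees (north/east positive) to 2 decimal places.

Angular distance δ = d/R = 3816/3389.5 = 1.12583 rad; initial bearing θ = 1.3788 rad.
sin φ₂ = sin φ₁ cos δ + cos φ₁ sin δ cos θ = (-0.0104)(0.4304) + (0.9999)(0.9026)(0.1908) = 0.1677, so φ₂ = 9.66°.
Δλ = atan2(sin θ sin δ cos φ₁, cos δ − sin φ₁ sin φ₂) = atan2(0.8860, 0.4322) = 63.998°.
λ₂ = 4.491° + 63.998° = 68.49°.

9.66°, 68.49°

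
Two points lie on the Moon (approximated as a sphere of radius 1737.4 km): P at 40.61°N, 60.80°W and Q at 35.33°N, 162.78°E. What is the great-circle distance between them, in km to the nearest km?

In radians: φ₁ = 0.7088, φ₂ = 0.6166, Δλ = -136.420° = -2.3810 rad.
Haversine: a = sin²(Δφ/2) + cos φ₁ cos φ₂ sin²(Δλ/2) = 0.0021 + (0.7592)(0.8158)(0.8622) = 0.53613.
Central angle c = 2·arcsin(√a) = 1.64311 rad.
Distance = R·c = 1737.4 × 1.6431 ≈ 2855 km.

2855 km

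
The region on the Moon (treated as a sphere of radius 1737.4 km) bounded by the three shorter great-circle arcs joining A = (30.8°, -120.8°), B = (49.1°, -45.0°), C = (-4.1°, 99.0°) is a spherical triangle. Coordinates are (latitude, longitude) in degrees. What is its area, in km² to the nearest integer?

7015774 km²

Side lengths (central angles): a = 2.1925, b = 2.3390, c = 1.0181 rad; semiperimeter s = 2.7748.
By l'Huilier's theorem, tan(E/4) = √[tan(s/2) tan((s−a)/2) tan((s−b)/2) tan((s−c)/2)], giving spherical excess E = 2.3242 rad.
Area = E·R² = 2.3242 × (1737.4)² ≈ 7015774 km².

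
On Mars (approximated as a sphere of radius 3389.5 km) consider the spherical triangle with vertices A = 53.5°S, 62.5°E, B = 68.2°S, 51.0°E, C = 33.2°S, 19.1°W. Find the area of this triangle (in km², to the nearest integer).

Side lengths (central angles): a = 0.9095, b = 1.0323, c = 0.2735 rad; semiperimeter s = 1.1076.
By l'Huilier's theorem, tan(E/4) = √[tan(s/2) tan((s−a)/2) tan((s−b)/2) tan((s−c)/2)], giving spherical excess E = 0.1281 rad.
Area = E·R² = 0.1281 × (3389.5)² ≈ 1471712 km².

1471712 km²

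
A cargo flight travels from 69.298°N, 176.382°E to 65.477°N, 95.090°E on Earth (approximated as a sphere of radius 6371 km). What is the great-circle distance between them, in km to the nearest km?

3242 km

Let φ₁ = 1.2095 rad, φ₂ = 1.1428 rad, and Δλ = -1.4188 rad.
cos c = sin φ₁ sin φ₂ + cos φ₁ cos φ₂ cos Δλ = (0.9354)(0.9098) + (0.3535)(0.4151)(0.1514) = 0.87327,
so c = arccos(0.87327) = 0.50893 rad.
Distance = R·c = 6371 × 0.5089 ≈ 3242 km.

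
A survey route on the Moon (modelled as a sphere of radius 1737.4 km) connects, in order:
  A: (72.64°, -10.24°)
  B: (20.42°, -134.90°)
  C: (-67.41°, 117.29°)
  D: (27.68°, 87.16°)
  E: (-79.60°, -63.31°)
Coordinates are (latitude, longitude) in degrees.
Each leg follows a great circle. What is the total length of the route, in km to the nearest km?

Leg A→B: central angle 1.3959 rad, distance 2425.3 km.
Leg B→C: central angle 2.0178 rad, distance 3505.7 km.
Leg C→D: central angle 1.7059 rad, distance 2963.8 km.
Leg D→E: central angle 2.2093 rad, distance 3838.4 km.
Total: 2425.3 + 3505.7 + 2963.8 + 3838.4 ≈ 12733 km.

12733 km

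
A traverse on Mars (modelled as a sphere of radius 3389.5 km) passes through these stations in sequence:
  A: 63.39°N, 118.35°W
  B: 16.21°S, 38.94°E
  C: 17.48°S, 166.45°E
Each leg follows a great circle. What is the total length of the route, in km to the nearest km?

Leg A→B: central angle 2.2736 rad, distance 7706.3 km.
Leg B→C: central angle 2.0644 rad, distance 6997.4 km.
Total: 7706.3 + 6997.4 ≈ 14704 km.

14704 km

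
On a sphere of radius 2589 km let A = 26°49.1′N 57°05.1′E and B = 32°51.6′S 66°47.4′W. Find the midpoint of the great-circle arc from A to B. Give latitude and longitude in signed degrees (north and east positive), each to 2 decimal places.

Central angle δ = 2.2951 rad. Interpolating on the sphere with fraction f = 0.5:
P = [sin((1−f)δ)·A + sin(fδ)·B] / sin δ = 1.2174·A + 1.2174·B in Cartesian coordinates,
giving P = (0.9934, -0.0278, -0.1113), i.e. latitude -6.39°, longitude -1.60°.

-6.39°, -1.60°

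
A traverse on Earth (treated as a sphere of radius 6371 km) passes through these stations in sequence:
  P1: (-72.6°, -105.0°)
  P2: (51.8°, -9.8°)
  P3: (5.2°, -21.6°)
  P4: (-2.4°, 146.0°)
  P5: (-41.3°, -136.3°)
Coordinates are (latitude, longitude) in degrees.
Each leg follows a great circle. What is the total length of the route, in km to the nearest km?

48278 km

Leg P1→P2: central angle 2.4444 rad, distance 15573.4 km.
Leg P2→P3: central angle 0.8311 rad, distance 5294.9 km.
Leg P3→P4: central angle 2.9202 rad, distance 18604.7 km.
Leg P4→P5: central angle 1.3821 rad, distance 8805.6 km.
Total: 15573.4 + 5294.9 + 18604.7 + 8805.6 ≈ 48278 km.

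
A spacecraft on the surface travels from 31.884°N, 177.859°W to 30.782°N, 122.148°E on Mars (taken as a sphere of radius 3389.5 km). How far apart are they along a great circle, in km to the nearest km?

With latitudes φ₁ = 31.884°, φ₂ = 30.782° and longitude difference Δλ = -59.993°:
Haversine: a = sin²(Δφ/2) + cos φ₁ cos φ₂ sin²(Δλ/2) = 0.0001 + (0.8491)(0.8591)(0.2499) = 0.18243.
Central angle c = 2·arcsin(√a) = 0.88260 rad.
Distance = R·c = 3389.5 × 0.8826 ≈ 2992 km.

2992 km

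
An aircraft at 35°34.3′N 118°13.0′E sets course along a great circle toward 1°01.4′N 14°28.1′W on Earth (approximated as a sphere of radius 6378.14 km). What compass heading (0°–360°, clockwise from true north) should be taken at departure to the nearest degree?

Δλ = -132.685° = -2.3158 rad.
y = sin Δλ · cos φ₂ = (-0.7351)(0.9998) = -0.7350
x = cos φ₁ sin φ₂ − sin φ₁ cos φ₂ cos Δλ = (0.8134)(0.0179) − (0.5817)(0.9998)(-0.6780) = 0.4089
θ = atan2(y, x) = -60.91°; adding 360° gives 299°.

299°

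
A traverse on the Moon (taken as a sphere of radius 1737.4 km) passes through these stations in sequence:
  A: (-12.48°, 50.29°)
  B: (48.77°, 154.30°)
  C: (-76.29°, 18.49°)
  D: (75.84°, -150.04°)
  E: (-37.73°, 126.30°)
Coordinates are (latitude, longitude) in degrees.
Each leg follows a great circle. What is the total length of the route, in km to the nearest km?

16923 km

Leg A→B: central angle 1.8947 rad, distance 3291.9 km.
Leg B→C: central angle 2.5730 rad, distance 4470.3 km.
Leg C→D: central angle 3.0928 rad, distance 5373.5 km.
Leg D→E: central angle 2.1797 rad, distance 3787.0 km.
Total: 3291.9 + 4470.3 + 5373.5 + 3787.0 ≈ 16923 km.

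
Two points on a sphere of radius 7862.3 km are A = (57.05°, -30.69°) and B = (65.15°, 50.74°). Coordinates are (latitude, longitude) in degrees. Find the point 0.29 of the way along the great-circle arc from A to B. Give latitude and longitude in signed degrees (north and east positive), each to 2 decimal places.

Central angle δ = 0.6509 rad. Interpolating on the sphere with fraction f = 0.29:
P = [sin((1−f)δ)·A + sin(fδ)·B] / sin δ = 0.7359·A + 0.3097·B in Cartesian coordinates,
giving P = (0.4265, -0.1035, 0.8985), i.e. latitude 63.96°, longitude -13.64°.

63.96°, -13.64°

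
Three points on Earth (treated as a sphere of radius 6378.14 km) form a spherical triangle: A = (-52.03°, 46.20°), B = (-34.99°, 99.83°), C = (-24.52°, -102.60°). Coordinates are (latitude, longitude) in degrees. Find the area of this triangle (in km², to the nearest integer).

Side lengths (central angles): a = 2.0387, b = 1.7230, c = 0.7213 rad; semiperimeter s = 2.2415.
By l'Huilier's theorem, tan(E/4) = √[tan(s/2) tan((s−a)/2) tan((s−b)/2) tan((s−c)/2)], giving spherical excess E = 0.9059 rad.
Area = E·R² = 0.9059 × (6378.14)² ≈ 36854381 km².

36854381 km²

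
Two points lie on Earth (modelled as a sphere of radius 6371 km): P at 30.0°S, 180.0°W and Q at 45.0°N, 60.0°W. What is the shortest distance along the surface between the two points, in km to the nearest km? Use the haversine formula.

14598 km

Let φ₁ = -0.5236 rad, φ₂ = 0.7854 rad, and Δλ = 2.0944 rad.
Haversine: a = sin²(Δφ/2) + cos φ₁ cos φ₂ sin²(Δλ/2) = 0.3706 + (0.8660)(0.7071)(0.7500) = 0.82987.
Central angle c = 2·arcsin(√a) = 2.29127 rad.
Distance = R·c = 6371 × 2.2913 ≈ 14598 km.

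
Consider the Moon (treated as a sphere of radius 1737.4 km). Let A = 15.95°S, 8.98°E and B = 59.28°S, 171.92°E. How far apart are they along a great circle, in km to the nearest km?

3138 km

With latitudes φ₁ = -15.950°, φ₂ = -59.280° and longitude difference Δλ = 162.940°:
cos c = sin φ₁ sin φ₂ + cos φ₁ cos φ₂ cos Δλ = (-0.2748)(-0.8597) + (0.9615)(0.5108)(-0.9560) = -0.23333,
so c = arccos(-0.23333) = 1.80629 rad.
Distance = R·c = 1737.4 × 1.8063 ≈ 3138 km.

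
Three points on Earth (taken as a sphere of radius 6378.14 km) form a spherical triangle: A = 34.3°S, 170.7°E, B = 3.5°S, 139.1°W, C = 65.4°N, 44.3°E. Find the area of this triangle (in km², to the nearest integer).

80604602 km²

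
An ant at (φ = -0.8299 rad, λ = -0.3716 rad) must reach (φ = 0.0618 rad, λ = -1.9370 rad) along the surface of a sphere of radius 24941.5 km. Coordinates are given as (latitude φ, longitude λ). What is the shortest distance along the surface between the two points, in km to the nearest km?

In radians: φ₁ = -0.8299, φ₂ = 0.0618, Δλ = -89.691° = -1.5654 rad.
Haversine: a = sin²(Δφ/2) + cos φ₁ cos φ₂ sin²(Δλ/2) = 0.1860 + (0.6749)(0.9981)(0.4973) = 0.52097.
Central angle c = 2·arcsin(√a) = 1.61274 rad.
Distance = R·c = 24941.5 × 1.6127 ≈ 40224 km.

40224 km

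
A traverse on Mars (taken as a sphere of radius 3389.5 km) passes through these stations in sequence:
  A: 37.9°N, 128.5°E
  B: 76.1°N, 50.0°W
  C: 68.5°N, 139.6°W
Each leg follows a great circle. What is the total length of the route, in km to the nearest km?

5403 km

Leg A→B: central angle 1.1518 rad, distance 3904.2 km.
Leg B→C: central angle 0.4423 rad, distance 1499.0 km.
Total: 3904.2 + 1499.0 ≈ 5403 km.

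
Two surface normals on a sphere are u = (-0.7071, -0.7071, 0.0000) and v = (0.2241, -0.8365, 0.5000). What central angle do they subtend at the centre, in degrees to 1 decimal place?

64.3°

u·v = 0.4330; |u| = 1.0000, |v| = 1.0000.
cos θ = (u·v)/(|u||v|) = 0.4330, so θ = 64.3°.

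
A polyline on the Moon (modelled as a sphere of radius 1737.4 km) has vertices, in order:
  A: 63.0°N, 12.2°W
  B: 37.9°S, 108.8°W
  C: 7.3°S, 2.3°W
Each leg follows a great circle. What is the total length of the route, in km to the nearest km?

Leg A→B: central angle 2.2000 rad, distance 3822.3 km.
Leg B→C: central angle 1.7155 rad, distance 2980.6 km.
Total: 3822.3 + 2980.6 ≈ 6803 km.

6803 km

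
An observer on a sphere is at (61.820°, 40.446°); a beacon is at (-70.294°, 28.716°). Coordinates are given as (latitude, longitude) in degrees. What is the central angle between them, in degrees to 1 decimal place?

With latitudes φ₁ = 61.820°, φ₂ = -70.294° and longitude difference Δλ = -11.730°:
Haversine: a = sin²(Δφ/2) + cos φ₁ cos φ₂ sin²(Δλ/2) = 0.8353 + (0.4722)(0.3372)(0.0104) = 0.83697.
Central angle c = 2·arcsin(√a) = 2.31032 rad.
So the angular separation is 132.4°.

132.4°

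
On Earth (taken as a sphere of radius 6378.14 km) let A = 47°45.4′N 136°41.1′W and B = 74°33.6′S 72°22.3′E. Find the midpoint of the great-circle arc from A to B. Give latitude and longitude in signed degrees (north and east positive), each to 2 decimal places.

The central angle between A and B is δ = 2.6261 rad.
With f = 0.5, the slerp weights are sin((1−f)δ)/sin δ = 1.9614 and sin(fδ)/sin δ = 1.9614.
Weighted sum of the unit vectors: (1.9614)·(-0.4891,-0.4612,0.7403) + (1.9614)·(0.0806,0.2537,-0.9639) = (-0.8013, -0.4069, -0.4386).
Converting back: φ = atan2(z, √(x²+y²)) = -26.01°, λ = atan2(y, x) = -153.08°.

-26.01°, -153.08°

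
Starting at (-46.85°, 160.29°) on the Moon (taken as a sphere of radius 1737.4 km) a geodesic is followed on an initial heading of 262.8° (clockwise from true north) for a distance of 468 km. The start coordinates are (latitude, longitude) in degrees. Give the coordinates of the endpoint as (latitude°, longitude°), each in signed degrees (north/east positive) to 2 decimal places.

-46.56°, 137.71°

Angular distance δ = d/R = 468/1737.4 = 0.26937 rad; initial bearing θ = 4.5867 rad.
sin φ₂ = sin φ₁ cos δ + cos φ₁ sin δ cos θ = (-0.7296)(0.9639) + (0.6839)(0.2661)(-0.1253) = -0.7261, so φ₂ = -46.56°.
Δλ = atan2(sin θ sin δ cos φ₁, cos δ − sin φ₁ sin φ₂) = atan2(-0.1806, 0.4342) = -22.580°.
λ₂ = 160.290° − 22.580° = 137.71°.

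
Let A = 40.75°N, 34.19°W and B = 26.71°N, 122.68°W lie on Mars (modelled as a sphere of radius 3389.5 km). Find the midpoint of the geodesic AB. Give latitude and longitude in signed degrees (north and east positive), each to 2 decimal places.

The central angle between A and B is δ = 1.2543 rad.
With f = 0.5, the slerp weights are sin((1−f)δ)/sin δ = 0.6175 and sin(fδ)/sin δ = 0.6175.
Weighted sum of the unit vectors: (0.6175)·(0.6266,-0.4257,0.6528) + (0.6175)·(-0.4823,-0.7519,0.4495) = (0.0891, -0.7272, 0.6806).
Converting back: φ = atan2(z, √(x²+y²)) = 42.89°, λ = atan2(y, x) = -83.01°.

42.89°, -83.01°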